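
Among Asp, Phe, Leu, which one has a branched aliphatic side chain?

The BCAAs are Val, Leu, and Ile — aliphatic side chains with a branch point.
Of the listed options, only Leu belongs to this group.

Leu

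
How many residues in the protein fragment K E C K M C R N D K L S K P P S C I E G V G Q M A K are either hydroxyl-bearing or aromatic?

2

Hydroxyl-bearing: S, T, Y. Aromatic: F, W, Y.
Hydroxyl-bearing residues here: S12, S16 (2).
Aromatic residues here: none (0).
(Y belongs to both groups, but none appear in this sequence.) Total = 2 + 0 = 2.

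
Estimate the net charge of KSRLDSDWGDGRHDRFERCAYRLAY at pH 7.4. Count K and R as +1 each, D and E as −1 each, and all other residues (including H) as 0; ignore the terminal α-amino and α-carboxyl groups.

Positive (K, R): K1, R3, R12, R15, R18, R22 → +6.
Negative (D, E): D5, D7, D10, D14, E17 → −5.
Net charge = (+6) + (−5) = +1.

+1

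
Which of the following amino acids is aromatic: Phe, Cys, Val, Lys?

Phenylalanine (F), tryptophan (W), and tyrosine (Y) have aromatic ring side chains.
Of the listed options, only Phe belongs to this group.

Phe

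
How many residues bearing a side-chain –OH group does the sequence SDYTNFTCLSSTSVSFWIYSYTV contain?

S, T, and Y are the three residues with a side-chain hydroxyl.
Matching residues: S1, Y3, T4, T7, S10, S11, T12, S13, S15, Y19, S20, Y21, T22.

13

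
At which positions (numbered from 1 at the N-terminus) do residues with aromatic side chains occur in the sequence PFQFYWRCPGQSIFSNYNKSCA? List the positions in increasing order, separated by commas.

2, 4, 5, 6, 14, 17

F, W, and Y each carry an aromatic ring on the side chain.
Matching residues: F2, F4, Y5, W6, F14, Y17.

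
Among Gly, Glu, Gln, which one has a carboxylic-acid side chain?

Only D (aspartate) and E (glutamate) carry a side-chain carboxylic acid.
Of the listed options, only Glu belongs to this group.

Glu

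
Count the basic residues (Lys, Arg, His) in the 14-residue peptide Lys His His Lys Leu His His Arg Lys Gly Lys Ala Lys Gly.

Matching residues: Lys1, His2, His3, Lys4, His6, His7, Arg8, Lys9, Lys11, Lys13.

10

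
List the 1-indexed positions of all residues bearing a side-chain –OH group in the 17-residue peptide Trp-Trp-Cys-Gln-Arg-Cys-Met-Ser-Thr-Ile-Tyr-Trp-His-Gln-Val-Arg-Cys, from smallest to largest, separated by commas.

8, 9, 11

The –OH-bearing residues are Ser, Thr (aliphatic alcohols), and Tyr (phenol).
Matching residues: Ser8, Thr9, Tyr11.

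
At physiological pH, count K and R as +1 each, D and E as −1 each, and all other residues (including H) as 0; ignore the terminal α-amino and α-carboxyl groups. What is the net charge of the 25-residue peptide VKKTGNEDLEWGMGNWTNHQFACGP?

-1

Positive (K, R): K2, K3 → +2.
Negative (D, E): E7, D8, E10 → −3.
Net charge = (+2) + (−3) = −1.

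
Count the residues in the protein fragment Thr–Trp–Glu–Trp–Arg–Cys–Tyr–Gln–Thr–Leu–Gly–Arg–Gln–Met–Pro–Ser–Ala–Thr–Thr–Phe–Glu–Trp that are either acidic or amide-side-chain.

4

Acidic: D, E. Amide-side-chain: N, Q.
Acidic residues here: Glu3, Glu21 (2).
Amide-side-chain residues here: Gln8, Gln13 (2).
The two groups share no amino acid, so total = 2 + 2 = 4.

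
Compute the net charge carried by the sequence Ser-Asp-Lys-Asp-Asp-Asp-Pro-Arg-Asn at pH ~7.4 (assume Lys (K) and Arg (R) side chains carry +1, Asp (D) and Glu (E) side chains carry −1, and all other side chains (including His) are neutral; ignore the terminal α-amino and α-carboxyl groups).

-2

Positive (K, R): Lys3, Arg8 → +2.
Negative (D, E): Asp2, Asp4, Asp5, Asp6 → −4.
Net charge = (+2) + (−4) = −2.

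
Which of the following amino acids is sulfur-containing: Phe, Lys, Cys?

Cys

The sulfur-bearing residues are cysteine (–SH) and methionine (–S–CH₃).
Of the listed options, only Cys belongs to this group.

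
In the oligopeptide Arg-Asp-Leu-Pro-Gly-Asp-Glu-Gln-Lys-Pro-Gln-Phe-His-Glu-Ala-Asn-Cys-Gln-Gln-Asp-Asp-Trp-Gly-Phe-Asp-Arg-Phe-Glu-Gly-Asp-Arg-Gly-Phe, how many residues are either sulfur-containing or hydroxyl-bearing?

1

Sulfur-containing: C, M. Hydroxyl-bearing: S, T, Y.
Sulfur-containing residues here: Cys17 (1).
Hydroxyl-bearing residues here: none (0).
The two groups share no amino acid, so total = 1 + 0 = 1.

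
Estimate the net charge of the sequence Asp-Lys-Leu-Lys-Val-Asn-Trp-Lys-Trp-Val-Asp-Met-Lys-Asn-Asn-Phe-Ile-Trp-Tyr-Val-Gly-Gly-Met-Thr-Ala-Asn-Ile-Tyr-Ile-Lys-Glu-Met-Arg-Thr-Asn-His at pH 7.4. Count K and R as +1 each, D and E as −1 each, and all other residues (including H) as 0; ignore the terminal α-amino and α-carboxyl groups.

+3

Positive (K, R): Lys2, Lys4, Lys8, Lys13, Lys30, Arg33 → +6.
Negative (D, E): Asp1, Asp11, Glu31 → −3.
Net charge = (+6) + (−3) = +3.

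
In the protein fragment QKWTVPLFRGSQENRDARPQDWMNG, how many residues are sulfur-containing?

1

The sulfur-bearing residues are cysteine (–SH) and methionine (–S–CH₃).
Matching residues: M23.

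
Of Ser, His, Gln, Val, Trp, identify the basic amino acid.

The basic amino acids are Lys (K), Arg (R), and His (H).
Of the listed options, only His belongs to this group.

His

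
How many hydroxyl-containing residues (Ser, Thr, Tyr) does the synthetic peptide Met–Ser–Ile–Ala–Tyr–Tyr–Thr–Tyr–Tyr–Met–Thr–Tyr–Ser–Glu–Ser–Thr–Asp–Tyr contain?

12

Matching residues: Ser2, Tyr5, Tyr6, Thr7, Tyr8, Tyr9, Thr11, Tyr12, Ser13, Ser15, Thr16, Tyr18.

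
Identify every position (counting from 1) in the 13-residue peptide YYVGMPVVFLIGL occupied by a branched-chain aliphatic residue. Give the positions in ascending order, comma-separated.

The BCAAs are Val, Leu, and Ile — aliphatic side chains with a branch point.
Matching residues: V3, V7, V8, L10, I11, L13.

3, 7, 8, 10, 11, 13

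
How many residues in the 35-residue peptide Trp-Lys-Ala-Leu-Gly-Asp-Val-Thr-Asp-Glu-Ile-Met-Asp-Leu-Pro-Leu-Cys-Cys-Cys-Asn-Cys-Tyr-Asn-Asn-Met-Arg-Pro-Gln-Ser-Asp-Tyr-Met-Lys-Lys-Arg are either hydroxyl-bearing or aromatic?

Hydroxyl-bearing: S, T, Y. Aromatic: F, W, Y.
Hydroxyl-bearing residues here: Thr8, Tyr22, Ser29, Tyr31 (4).
Aromatic residues here: Trp1, Tyr22, Tyr31 (3).
Y is in both groups, so the 2 Y residues must not be double-counted.
Total = 4 + 3 − 2 = 5.

5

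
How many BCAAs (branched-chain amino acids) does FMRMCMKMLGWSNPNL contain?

2

The BCAAs are Val, Leu, and Ile — aliphatic side chains with a branch point.
Matching residues: L9, L16.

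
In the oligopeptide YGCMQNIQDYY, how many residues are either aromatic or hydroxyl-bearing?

Aromatic: F, W, Y. Hydroxyl-bearing: S, T, Y.
Aromatic residues here: Y1, Y10, Y11 (3).
Hydroxyl-bearing residues here: Y1, Y10, Y11 (3).
Y is in both groups, so the 3 Y residues must not be double-counted.
Total = 3 + 3 − 3 = 3.

3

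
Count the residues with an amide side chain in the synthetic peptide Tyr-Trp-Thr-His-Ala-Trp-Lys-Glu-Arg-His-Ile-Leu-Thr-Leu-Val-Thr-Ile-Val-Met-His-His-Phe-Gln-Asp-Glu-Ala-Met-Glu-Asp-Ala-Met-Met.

1

Only N (asparagine) and Q (glutamine) carry a side-chain carboxamide.
Matching residues: Gln23.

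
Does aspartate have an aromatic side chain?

No

Phenylalanine (F), tryptophan (W), and tyrosine (Y) have aromatic ring side chains.
Aspartate is not in this group.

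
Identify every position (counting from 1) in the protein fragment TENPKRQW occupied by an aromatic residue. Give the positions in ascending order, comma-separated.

8

Phenylalanine (F), tryptophan (W), and tyrosine (Y) have aromatic ring side chains.
Matching residues: W8.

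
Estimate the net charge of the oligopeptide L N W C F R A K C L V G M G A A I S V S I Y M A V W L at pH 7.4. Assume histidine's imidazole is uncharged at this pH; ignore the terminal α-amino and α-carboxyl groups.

At pH ~7.4 the Lys and Arg side chains are protonated (+1), the Asp and Glu side chains are deprotonated (−1), and with His taken as neutral all other side chains carry no charge.
Positive (K, R): R6, K8 → +2.
Negative (D, E): none → −0.
Net charge = (+2) + (−0) = +2.

+2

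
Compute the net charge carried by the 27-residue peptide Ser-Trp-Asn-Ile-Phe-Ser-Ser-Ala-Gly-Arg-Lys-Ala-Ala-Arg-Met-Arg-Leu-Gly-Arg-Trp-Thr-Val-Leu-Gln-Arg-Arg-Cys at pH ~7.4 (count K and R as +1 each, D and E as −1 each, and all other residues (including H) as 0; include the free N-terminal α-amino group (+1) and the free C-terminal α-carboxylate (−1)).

+7

Positive (K, R): Arg10, Lys11, Arg14, Arg16, Arg19, Arg25, Arg26 → +7.
Negative (D, E): none → −0.
The N-terminus (+1) and C-terminus (−1) cancel.
Net charge = (+7) + (−0) = +7.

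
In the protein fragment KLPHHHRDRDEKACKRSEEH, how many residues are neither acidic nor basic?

5

Acidic: D, E. Basic: K, R, H. All other residues are neither.
Matching residues: L2, P3, A13, C14, S17.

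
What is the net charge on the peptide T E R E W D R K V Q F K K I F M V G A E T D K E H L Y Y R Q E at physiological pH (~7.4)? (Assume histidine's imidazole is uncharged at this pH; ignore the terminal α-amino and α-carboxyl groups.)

0

The side chains ionized at physiological pH are Lys/Arg (+1) and Asp/Glu (−1); with His treated as neutral, nothing else contributes.
Positive (K, R): R3, R7, K8, K12, K13, K23, R29 → +7.
Negative (D, E): E2, E4, D6, E20, D22, E24, E31 → −7.
Net charge = (+7) + (−7) = 0.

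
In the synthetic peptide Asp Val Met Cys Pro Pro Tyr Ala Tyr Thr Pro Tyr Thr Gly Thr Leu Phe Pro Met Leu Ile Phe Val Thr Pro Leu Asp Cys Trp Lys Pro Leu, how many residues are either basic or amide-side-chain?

1

Basic: H, K, R. Amide-side-chain: N, Q.
Basic residues here: Lys30 (1).
Amide-side-chain residues here: none (0).
The two groups share no amino acid, so total = 1 + 0 = 1.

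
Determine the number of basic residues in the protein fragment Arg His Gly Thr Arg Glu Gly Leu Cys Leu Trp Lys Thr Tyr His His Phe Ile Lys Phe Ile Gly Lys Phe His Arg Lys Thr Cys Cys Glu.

K, R, and H are the three residues with basic side chains (ε-amine, guanidinium, and imidazole respectively).
Matching residues: Arg1, His2, Arg5, Lys12, His15, His16, Lys19, Lys23, His25, Arg26, Lys27.

11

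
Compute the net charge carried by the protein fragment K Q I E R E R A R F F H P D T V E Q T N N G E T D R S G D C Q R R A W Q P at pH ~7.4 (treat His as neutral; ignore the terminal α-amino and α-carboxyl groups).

The side chains ionized at physiological pH are Lys/Arg (+1) and Asp/Glu (−1); with His treated as neutral, nothing else contributes.
Positive (K, R): K1, R5, R7, R9, R26, R32, R33 → +7.
Negative (D, E): E4, E6, D14, E17, E23, D25, D29 → −7.
Net charge = (+7) + (−7) = 0.

0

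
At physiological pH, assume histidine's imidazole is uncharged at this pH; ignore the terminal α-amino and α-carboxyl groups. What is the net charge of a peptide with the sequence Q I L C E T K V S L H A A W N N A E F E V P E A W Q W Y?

-3

The side chains ionized at physiological pH are Lys/Arg (+1) and Asp/Glu (−1); with His treated as neutral, nothing else contributes.
Positive (K, R): K7 → +1.
Negative (D, E): E5, E18, E20, E23 → −4.
Net charge = (+1) + (−4) = −3.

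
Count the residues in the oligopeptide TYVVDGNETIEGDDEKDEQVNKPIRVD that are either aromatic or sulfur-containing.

Aromatic: F, W, Y. Sulfur-containing: C, M.
Aromatic residues here: Y2 (1).
Sulfur-containing residues here: none (0).
The two groups share no amino acid, so total = 1 + 0 = 1.

1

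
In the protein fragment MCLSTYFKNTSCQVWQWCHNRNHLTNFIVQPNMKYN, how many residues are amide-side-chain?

The amide-side-chain residues are Asn (N) and Gln (Q).
Matching residues: N9, Q13, Q16, N20, N22, N26, Q30, N32, N36.

9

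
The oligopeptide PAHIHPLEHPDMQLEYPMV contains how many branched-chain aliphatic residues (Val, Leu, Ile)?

Matching residues: I4, L7, L14, V19.

4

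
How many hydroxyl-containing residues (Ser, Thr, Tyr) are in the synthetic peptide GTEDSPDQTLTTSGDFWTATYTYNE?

11

Matching residues: T2, S5, T9, T11, T12, S13, T18, T20, Y21, T22, Y23.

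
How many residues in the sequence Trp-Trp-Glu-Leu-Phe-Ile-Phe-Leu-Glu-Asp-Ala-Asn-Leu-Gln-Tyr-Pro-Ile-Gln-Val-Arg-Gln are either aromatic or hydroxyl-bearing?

Aromatic: F, W, Y. Hydroxyl-bearing: S, T, Y.
Aromatic residues here: Trp1, Trp2, Phe5, Phe7, Tyr15 (5).
Hydroxyl-bearing residues here: Tyr15 (1).
Y is in both groups, so the 1 Y residue must not be double-counted.
Total = 5 + 1 − 1 = 5.

5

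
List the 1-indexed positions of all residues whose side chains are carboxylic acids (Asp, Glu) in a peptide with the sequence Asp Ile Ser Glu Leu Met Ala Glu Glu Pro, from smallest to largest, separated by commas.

1, 4, 8, 9

Matching residues: Asp1, Glu4, Glu8, Glu9.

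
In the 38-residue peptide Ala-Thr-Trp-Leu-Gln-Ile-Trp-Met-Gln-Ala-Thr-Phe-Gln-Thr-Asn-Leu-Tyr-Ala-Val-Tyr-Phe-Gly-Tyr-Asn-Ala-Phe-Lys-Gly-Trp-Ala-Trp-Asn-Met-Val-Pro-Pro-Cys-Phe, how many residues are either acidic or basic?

1

Acidic: D, E. Basic: H, K, R.
Acidic residues here: none (0).
Basic residues here: Lys27 (1).
The two groups share no amino acid, so total = 0 + 1 = 1.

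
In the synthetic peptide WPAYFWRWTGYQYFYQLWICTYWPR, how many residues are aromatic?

12

The aromatic amino acids are Phe (F, benzyl), Trp (W, indole), and Tyr (Y, phenol).
Matching residues: W1, Y4, F5, W6, W8, Y11, Y13, F14, Y15, W18, Y22, W23.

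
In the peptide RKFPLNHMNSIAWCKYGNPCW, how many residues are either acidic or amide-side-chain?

3

Acidic: D, E. Amide-side-chain: N, Q.
Acidic residues here: none (0).
Amide-side-chain residues here: N6, N9, N18 (3).
The two groups share no amino acid, so total = 0 + 3 = 3.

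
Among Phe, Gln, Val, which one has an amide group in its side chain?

Only N (asparagine) and Q (glutamine) carry a side-chain carboxamide.
Of the listed options, only Gln belongs to this group.

Gln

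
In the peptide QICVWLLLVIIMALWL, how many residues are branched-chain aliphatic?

10

Valine (V), leucine (L), and isoleucine (I) are the branched-chain amino acids.
Matching residues: I2, V4, L6, L7, L8, V9, I10, I11, L14, L16.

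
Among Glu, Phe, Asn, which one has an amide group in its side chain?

Asn

The amide-side-chain residues are Asn (N) and Gln (Q).
Of the listed options, only Asn belongs to this group.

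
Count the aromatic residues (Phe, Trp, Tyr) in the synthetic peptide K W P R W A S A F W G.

Matching residues: W2, W5, F9, W10.

4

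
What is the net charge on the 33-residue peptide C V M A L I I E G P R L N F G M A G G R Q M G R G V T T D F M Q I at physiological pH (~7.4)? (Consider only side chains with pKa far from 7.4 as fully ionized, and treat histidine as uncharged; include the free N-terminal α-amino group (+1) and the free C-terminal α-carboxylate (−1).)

At pH ~7.4 the Lys and Arg side chains are protonated (+1), the Asp and Glu side chains are deprotonated (−1), and with His taken as neutral all other side chains carry no charge.
Positive (K, R): R11, R20, R24 → +3.
Negative (D, E): E8, D29 → −2.
The N-terminus (+1) and C-terminus (−1) cancel.
Net charge = (+3) + (−2) = +1.

+1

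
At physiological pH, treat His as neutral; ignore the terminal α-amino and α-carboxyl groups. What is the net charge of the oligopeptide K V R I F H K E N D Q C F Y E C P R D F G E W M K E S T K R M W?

At pH ~7.4 the Lys and Arg side chains are protonated (+1), the Asp and Glu side chains are deprotonated (−1), and with His taken as neutral all other side chains carry no charge.
Positive (K, R): K1, R3, K7, R18, K25, K29, R30 → +7.
Negative (D, E): E8, D10, E15, D19, E22, E26 → −6.
Net charge = (+7) + (−6) = +1.

+1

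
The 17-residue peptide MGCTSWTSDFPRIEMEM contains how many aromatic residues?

F, W, and Y each carry an aromatic ring on the side chain.
Matching residues: W6, F10.

2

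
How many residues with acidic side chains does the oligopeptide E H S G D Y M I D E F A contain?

Only D (aspartate) and E (glutamate) carry a side-chain carboxylic acid.
Matching residues: E1, D5, D9, E10.

4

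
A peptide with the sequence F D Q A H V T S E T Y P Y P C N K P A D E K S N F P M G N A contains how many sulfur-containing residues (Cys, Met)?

2

Matching residues: C15, M27.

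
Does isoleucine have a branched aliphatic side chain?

The BCAAs are Val, Leu, and Ile — aliphatic side chains with a branch point.
Isoleucine is in this group.

Yes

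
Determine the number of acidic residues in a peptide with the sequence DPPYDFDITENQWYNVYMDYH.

5

Aspartate (D) and glutamate (E) have carboxylic-acid side chains and are the acidic amino acids.
Matching residues: D1, D5, D7, E10, D19.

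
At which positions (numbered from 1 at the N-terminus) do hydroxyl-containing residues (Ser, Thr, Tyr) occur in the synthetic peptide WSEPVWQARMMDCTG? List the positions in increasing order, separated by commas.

Matching residues: S2, T14.

2, 14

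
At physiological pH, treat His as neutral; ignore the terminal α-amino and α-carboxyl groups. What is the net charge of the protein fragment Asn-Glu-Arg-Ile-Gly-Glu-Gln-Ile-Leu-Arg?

Near pH 7.4, K and R contribute +1 each, D and E contribute −1 each, and every other side chain (His included, as stated) is uncharged.
Positive (K, R): Arg3, Arg10 → +2.
Negative (D, E): Glu2, Glu6 → −2.
Net charge = (+2) + (−2) = 0.

0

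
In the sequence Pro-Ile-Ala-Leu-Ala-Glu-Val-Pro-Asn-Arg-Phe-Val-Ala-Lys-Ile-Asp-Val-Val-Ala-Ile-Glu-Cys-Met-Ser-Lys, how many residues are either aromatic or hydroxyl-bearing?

2

Aromatic: F, W, Y. Hydroxyl-bearing: S, T, Y.
Aromatic residues here: Phe11 (1).
Hydroxyl-bearing residues here: Ser24 (1).
(Y belongs to both groups, but none appear in this sequence.) Total = 1 + 1 = 2.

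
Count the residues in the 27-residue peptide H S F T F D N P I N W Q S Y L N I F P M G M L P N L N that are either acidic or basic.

2

Acidic: D, E. Basic: H, K, R.
Acidic residues here: D6 (1).
Basic residues here: H1 (1).
The two groups share no amino acid, so total = 1 + 1 = 2.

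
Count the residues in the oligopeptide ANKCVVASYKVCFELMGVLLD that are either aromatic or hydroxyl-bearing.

3

Aromatic: F, W, Y. Hydroxyl-bearing: S, T, Y.
Aromatic residues here: Y9, F13 (2).
Hydroxyl-bearing residues here: S8, Y9 (2).
Y is in both groups, so the 1 Y residue must not be double-counted.
Total = 2 + 2 − 1 = 3.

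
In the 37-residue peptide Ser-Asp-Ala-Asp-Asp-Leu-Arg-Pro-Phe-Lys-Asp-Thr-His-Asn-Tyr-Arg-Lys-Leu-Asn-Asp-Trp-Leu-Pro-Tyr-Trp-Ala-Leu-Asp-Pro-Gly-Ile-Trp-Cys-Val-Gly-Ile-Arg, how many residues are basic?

6

Lysine (K), arginine (R), and histidine (H) have basic, nitrogen-containing side chains.
Matching residues: Arg7, Lys10, His13, Arg16, Lys17, Arg37.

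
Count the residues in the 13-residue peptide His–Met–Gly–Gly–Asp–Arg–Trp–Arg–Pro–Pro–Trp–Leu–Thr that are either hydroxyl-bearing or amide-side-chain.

Hydroxyl-bearing: S, T, Y. Amide-side-chain: N, Q.
Hydroxyl-bearing residues here: Thr13 (1).
Amide-side-chain residues here: none (0).
The two groups share no amino acid, so total = 1 + 0 = 1.

1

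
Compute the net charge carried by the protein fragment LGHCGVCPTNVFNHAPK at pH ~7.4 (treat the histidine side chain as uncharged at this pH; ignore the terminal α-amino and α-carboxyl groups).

Near pH 7.4, K and R contribute +1 each, D and E contribute −1 each, and every other side chain (His included, as stated) is uncharged.
Positive (K, R): K17 → +1.
Negative (D, E): none → −0.
Net charge = (+1) + (−0) = +1.

+1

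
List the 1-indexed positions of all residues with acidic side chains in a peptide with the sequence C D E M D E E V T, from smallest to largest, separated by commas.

2, 3, 5, 6, 7

The acidic residues are Asp (D) and Glu (E), whose side chains end in a carboxylate group.
Matching residues: D2, E3, D5, E6, E7.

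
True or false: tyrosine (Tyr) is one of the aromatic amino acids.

Phenylalanine (F), tryptophan (W), and tyrosine (Y) have aromatic ring side chains.
Tyrosine is in this group.

True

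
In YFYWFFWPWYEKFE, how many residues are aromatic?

10

F, W, and Y each carry an aromatic ring on the side chain.
Matching residues: Y1, F2, Y3, W4, F5, F6, W7, W9, Y10, F13.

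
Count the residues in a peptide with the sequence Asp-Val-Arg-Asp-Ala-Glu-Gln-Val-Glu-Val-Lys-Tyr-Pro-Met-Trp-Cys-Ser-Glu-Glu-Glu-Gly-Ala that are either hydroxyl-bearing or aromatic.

3

Hydroxyl-bearing: S, T, Y. Aromatic: F, W, Y.
Hydroxyl-bearing residues here: Tyr12, Ser17 (2).
Aromatic residues here: Tyr12, Trp15 (2).
Y is in both groups, so the 1 Y residue must not be double-counted.
Total = 2 + 2 − 1 = 3.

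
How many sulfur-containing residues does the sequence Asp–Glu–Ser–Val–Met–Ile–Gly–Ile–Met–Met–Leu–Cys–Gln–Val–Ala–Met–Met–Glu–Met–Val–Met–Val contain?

8

Cysteine (C, thiol) and methionine (M, thioether) are the two sulfur-containing amino acids.
Matching residues: Met5, Met9, Met10, Cys12, Met16, Met17, Met19, Met21.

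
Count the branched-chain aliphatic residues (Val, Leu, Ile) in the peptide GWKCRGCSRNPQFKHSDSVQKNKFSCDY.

Matching residues: V19.

1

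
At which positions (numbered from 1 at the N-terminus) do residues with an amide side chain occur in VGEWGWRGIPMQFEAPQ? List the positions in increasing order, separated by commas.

12, 17

The amide-side-chain residues are Asn (N) and Gln (Q).
Matching residues: Q12, Q17.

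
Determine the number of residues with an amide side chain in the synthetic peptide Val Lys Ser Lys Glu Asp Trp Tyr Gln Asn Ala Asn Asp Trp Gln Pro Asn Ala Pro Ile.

5

The amide-side-chain residues are Asn (N) and Gln (Q).
Matching residues: Gln9, Asn10, Asn12, Gln15, Asn17.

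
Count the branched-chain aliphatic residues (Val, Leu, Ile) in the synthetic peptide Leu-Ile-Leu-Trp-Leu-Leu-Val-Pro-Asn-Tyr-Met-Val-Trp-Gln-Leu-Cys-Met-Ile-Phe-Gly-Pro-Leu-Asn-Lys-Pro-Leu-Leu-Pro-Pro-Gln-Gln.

Matching residues: Leu1, Ile2, Leu3, Leu5, Leu6, Val7, Val12, Leu15, Ile18, Leu22, Leu26, Leu27.

12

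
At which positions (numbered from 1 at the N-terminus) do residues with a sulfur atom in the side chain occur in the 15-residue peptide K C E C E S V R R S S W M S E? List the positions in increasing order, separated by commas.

2, 4, 13

The sulfur-bearing residues are cysteine (–SH) and methionine (–S–CH₃).
Matching residues: C2, C4, M13.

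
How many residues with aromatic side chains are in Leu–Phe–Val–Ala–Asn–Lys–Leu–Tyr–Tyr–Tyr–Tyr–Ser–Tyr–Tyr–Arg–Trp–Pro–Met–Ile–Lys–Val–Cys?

Phenylalanine (F), tryptophan (W), and tyrosine (Y) have aromatic ring side chains.
Matching residues: Phe2, Tyr8, Tyr9, Tyr10, Tyr11, Tyr13, Tyr14, Trp16.

8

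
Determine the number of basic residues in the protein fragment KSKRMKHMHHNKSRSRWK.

The basic amino acids are Lys (K), Arg (R), and His (H).
Matching residues: K1, K3, R4, K6, H7, H9, H10, K12, R14, R16, K18.

11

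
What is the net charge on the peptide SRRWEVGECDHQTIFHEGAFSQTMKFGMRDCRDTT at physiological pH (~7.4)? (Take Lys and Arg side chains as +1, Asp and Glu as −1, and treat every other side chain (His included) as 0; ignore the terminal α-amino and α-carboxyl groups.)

-1

Positive (K, R): R2, R3, K25, R29, R32 → +5.
Negative (D, E): E5, E8, D10, E17, D30, D33 → −6.
Net charge = (+5) + (−6) = −1.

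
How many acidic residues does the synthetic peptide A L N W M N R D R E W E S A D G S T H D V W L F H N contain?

5

Aspartate (D) and glutamate (E) have carboxylic-acid side chains and are the acidic amino acids.
Matching residues: D8, E10, E12, D15, D20.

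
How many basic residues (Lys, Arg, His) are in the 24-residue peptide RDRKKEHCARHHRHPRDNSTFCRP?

Matching residues: R1, R3, K4, K5, H7, R10, H11, H12, R13, H14, R16, R23.

12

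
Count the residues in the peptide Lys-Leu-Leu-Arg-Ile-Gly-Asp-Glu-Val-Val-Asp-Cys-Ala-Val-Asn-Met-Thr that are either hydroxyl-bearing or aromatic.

Hydroxyl-bearing: S, T, Y. Aromatic: F, W, Y.
Hydroxyl-bearing residues here: Thr17 (1).
Aromatic residues here: none (0).
(Y belongs to both groups, but none appear in this sequence.) Total = 1 + 0 = 1.

1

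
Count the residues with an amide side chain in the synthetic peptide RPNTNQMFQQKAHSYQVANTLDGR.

Asparagine (N) and glutamine (Q) have uncharged amide side chains.
Matching residues: N3, N5, Q6, Q9, Q10, Q16, N19.

7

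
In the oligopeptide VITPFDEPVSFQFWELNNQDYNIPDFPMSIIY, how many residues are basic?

0

K, R, and H are the three residues with basic side chains (ε-amine, guanidinium, and imidazole respectively).
None of the 32 residues belong to this group.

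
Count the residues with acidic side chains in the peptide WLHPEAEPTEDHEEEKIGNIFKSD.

Only D (aspartate) and E (glutamate) carry a side-chain carboxylic acid.
Matching residues: E5, E7, E10, D11, E13, E14, E15, D24.

8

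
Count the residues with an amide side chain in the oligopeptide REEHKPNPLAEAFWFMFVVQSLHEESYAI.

The amide-side-chain residues are Asn (N) and Gln (Q).
Matching residues: N7, Q20.

2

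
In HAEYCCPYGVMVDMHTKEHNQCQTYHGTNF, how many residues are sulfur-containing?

Only Cys (C) and Met (M) have a sulfur atom in the side chain.
Matching residues: C5, C6, M11, M14, C22.

5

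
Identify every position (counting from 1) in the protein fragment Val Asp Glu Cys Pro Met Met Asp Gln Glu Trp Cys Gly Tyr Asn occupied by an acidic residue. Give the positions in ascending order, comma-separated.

2, 3, 8, 10

Aspartate (D) and glutamate (E) have carboxylic-acid side chains and are the acidic amino acids.
Matching residues: Asp2, Glu3, Asp8, Glu10.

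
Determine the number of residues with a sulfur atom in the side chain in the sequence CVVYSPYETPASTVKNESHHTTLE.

1

Cysteine (C, thiol) and methionine (M, thioether) are the two sulfur-containing amino acids.
Matching residues: C1.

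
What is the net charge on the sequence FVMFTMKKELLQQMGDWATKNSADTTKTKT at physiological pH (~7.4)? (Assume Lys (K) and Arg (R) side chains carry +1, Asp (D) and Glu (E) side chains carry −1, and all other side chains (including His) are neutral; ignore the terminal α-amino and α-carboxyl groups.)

Positive (K, R): K7, K8, K20, K27, K29 → +5.
Negative (D, E): E9, D16, D24 → −3.
Net charge = (+5) + (−3) = +2.

+2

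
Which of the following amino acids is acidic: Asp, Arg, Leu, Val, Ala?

Only D (aspartate) and E (glutamate) carry a side-chain carboxylic acid.
Of the listed options, only Asp belongs to this group.

Asp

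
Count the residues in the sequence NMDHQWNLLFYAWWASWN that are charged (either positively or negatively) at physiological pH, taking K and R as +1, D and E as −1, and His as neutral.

Charged side chains at pH ~7.4: K, R (positive); D, E (negative).
Matching residues: D3.

1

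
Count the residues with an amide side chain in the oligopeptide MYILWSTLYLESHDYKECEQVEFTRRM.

Asparagine (N) and glutamine (Q) have uncharged amide side chains.
Matching residues: Q20.

1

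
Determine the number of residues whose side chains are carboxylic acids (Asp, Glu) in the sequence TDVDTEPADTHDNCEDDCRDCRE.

10

Matching residues: D2, D4, E6, D9, D12, E15, D16, D17, D20, E23.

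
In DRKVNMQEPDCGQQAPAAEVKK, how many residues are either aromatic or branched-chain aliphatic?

Aromatic: F, W, Y. Branched-chain aliphatic: I, L, V.
Aromatic residues here: none (0).
Branched-chain aliphatic residues here: V4, V20 (2).
The two groups share no amino acid, so total = 0 + 2 = 2.

2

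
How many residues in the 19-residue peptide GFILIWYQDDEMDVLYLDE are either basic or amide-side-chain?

1

Basic: H, K, R. Amide-side-chain: N, Q.
Basic residues here: none (0).
Amide-side-chain residues here: Q8 (1).
The two groups share no amino acid, so total = 0 + 1 = 1.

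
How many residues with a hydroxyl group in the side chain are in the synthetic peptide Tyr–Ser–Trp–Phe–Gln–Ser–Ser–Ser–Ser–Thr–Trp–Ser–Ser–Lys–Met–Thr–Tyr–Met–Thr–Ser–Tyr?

14

The –OH-bearing residues are Ser, Thr (aliphatic alcohols), and Tyr (phenol).
Matching residues: Tyr1, Ser2, Ser6, Ser7, Ser8, Ser9, Thr10, Ser12, Ser13, Thr16, Tyr17, Thr19, Ser20, Tyr21.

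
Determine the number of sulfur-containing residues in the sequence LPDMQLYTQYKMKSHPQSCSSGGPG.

Cysteine (C, thiol) and methionine (M, thioether) are the two sulfur-containing amino acids.
Matching residues: M4, M12, C19.

3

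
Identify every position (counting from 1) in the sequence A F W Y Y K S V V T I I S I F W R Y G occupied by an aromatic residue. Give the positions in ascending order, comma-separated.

2, 3, 4, 5, 15, 16, 18

Phenylalanine (F), tryptophan (W), and tyrosine (Y) have aromatic ring side chains.
Matching residues: F2, W3, Y4, Y5, F15, W16, Y18.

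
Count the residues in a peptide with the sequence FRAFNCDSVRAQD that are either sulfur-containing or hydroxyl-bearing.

2

Sulfur-containing: C, M. Hydroxyl-bearing: S, T, Y.
Sulfur-containing residues here: C6 (1).
Hydroxyl-bearing residues here: S8 (1).
The two groups share no amino acid, so total = 1 + 1 = 2.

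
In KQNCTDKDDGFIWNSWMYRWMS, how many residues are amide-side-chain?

3

Asparagine (N) and glutamine (Q) have uncharged amide side chains.
Matching residues: Q2, N3, N14.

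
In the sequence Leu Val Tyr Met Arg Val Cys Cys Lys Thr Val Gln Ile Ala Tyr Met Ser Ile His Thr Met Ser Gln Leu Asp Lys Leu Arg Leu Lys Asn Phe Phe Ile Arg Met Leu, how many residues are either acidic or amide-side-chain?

4

Acidic: D, E. Amide-side-chain: N, Q.
Acidic residues here: Asp25 (1).
Amide-side-chain residues here: Gln12, Gln23, Asn31 (3).
The two groups share no amino acid, so total = 1 + 3 = 4.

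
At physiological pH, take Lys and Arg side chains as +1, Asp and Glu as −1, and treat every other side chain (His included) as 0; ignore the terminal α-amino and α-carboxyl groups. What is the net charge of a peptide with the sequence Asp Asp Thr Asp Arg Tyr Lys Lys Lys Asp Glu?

-1

Positive (K, R): Arg5, Lys7, Lys8, Lys9 → +4.
Negative (D, E): Asp1, Asp2, Asp4, Asp10, Glu11 → −5.
Net charge = (+4) + (−5) = −1.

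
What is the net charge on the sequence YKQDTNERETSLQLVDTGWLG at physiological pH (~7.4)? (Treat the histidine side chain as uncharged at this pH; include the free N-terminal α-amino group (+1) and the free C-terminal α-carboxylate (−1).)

-2

At pH ~7.4 the Lys and Arg side chains are protonated (+1), the Asp and Glu side chains are deprotonated (−1), and with His taken as neutral all other side chains carry no charge.
Positive (K, R): K2, R8 → +2.
Negative (D, E): D4, E7, E9, D16 → −4.
The N-terminus (+1) and C-terminus (−1) cancel.
Net charge = (+2) + (−4) = −2.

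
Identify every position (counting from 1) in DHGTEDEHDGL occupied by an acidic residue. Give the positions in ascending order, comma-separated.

Only D (aspartate) and E (glutamate) carry a side-chain carboxylic acid.
Matching residues: D1, E5, D6, E7, D9.

1, 5, 6, 7, 9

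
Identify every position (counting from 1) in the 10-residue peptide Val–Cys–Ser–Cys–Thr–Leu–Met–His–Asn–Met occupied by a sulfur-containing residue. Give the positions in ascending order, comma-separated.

2, 4, 7, 10

Cysteine (C, thiol) and methionine (M, thioether) are the two sulfur-containing amino acids.
Matching residues: Cys2, Cys4, Met7, Met10.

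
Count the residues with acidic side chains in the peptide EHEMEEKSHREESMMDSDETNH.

Only D (aspartate) and E (glutamate) carry a side-chain carboxylic acid.
Matching residues: E1, E3, E5, E6, E11, E12, D16, D18, E19.

9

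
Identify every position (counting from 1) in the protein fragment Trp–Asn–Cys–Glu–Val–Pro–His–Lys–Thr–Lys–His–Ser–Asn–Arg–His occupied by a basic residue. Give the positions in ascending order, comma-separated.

7, 8, 10, 11, 14, 15

K, R, and H are the three residues with basic side chains (ε-amine, guanidinium, and imidazole respectively).
Matching residues: His7, Lys8, Lys10, His11, Arg14, His15.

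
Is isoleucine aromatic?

The aromatic amino acids are Phe (F, benzyl), Trp (W, indole), and Tyr (Y, phenol).
Isoleucine is not in this group.

No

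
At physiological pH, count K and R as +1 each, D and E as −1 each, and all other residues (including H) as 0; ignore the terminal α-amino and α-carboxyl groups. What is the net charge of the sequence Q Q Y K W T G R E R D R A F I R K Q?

+4

Positive (K, R): K4, R8, R10, R12, R16, K17 → +6.
Negative (D, E): E9, D11 → −2.
Net charge = (+6) + (−2) = +4.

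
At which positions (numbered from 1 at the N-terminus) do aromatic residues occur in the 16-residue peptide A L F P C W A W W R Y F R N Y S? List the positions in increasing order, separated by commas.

The aromatic amino acids are Phe (F, benzyl), Trp (W, indole), and Tyr (Y, phenol).
Matching residues: F3, W6, W8, W9, Y11, F12, Y15.

3, 6, 8, 9, 11, 12, 15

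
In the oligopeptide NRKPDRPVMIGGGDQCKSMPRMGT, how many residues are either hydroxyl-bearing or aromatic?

Hydroxyl-bearing: S, T, Y. Aromatic: F, W, Y.
Hydroxyl-bearing residues here: S18, T24 (2).
Aromatic residues here: none (0).
(Y belongs to both groups, but none appear in this sequence.) Total = 2 + 0 = 2.

2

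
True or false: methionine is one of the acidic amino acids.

False

The acidic residues are Asp (D) and Glu (E), whose side chains end in a carboxylate group.
Methionine is not in this group.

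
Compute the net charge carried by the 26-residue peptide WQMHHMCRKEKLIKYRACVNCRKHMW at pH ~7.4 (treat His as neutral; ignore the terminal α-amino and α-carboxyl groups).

Near pH 7.4, K and R contribute +1 each, D and E contribute −1 each, and every other side chain (His included, as stated) is uncharged.
Positive (K, R): R8, K9, K11, K14, R16, R22, K23 → +7.
Negative (D, E): E10 → −1.
Net charge = (+7) + (−1) = +6.

+6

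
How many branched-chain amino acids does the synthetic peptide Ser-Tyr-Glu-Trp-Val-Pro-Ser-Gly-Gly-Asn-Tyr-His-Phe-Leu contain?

2

Valine (V), leucine (L), and isoleucine (I) are the branched-chain amino acids.
Matching residues: Val5, Leu14.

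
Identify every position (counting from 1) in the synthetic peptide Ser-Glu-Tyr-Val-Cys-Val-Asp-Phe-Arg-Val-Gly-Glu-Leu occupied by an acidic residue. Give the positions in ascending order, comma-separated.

2, 7, 12

Aspartate (D) and glutamate (E) have carboxylic-acid side chains and are the acidic amino acids.
Matching residues: Glu2, Asp7, Glu12.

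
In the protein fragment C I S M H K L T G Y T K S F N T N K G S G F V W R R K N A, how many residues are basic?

Lysine (K), arginine (R), and histidine (H) have basic, nitrogen-containing side chains.
Matching residues: H5, K6, K12, K18, R25, R26, K27.

7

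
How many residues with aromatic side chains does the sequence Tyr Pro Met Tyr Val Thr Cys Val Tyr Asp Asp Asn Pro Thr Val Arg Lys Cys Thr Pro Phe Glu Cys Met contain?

F, W, and Y each carry an aromatic ring on the side chain.
Matching residues: Tyr1, Tyr4, Tyr9, Phe21.

4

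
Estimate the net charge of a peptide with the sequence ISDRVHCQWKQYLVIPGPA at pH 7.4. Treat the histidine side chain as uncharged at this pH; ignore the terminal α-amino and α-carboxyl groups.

The side chains ionized at physiological pH are Lys/Arg (+1) and Asp/Glu (−1); with His treated as neutral, nothing else contributes.
Positive (K, R): R4, K10 → +2.
Negative (D, E): D3 → −1.
Net charge = (+2) + (−1) = +1.

+1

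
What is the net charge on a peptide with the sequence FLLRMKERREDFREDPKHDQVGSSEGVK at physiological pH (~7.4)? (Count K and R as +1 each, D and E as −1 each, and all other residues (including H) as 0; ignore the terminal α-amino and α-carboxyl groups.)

Positive (K, R): R4, K6, R8, R9, R13, K17, K28 → +7.
Negative (D, E): E7, E10, D11, E14, D15, D19, E25 → −7.
Net charge = (+7) + (−7) = 0.

0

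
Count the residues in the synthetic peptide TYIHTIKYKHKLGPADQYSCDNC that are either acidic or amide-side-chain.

4

Acidic: D, E. Amide-side-chain: N, Q.
Acidic residues here: D16, D21 (2).
Amide-side-chain residues here: Q17, N22 (2).
The two groups share no amino acid, so total = 2 + 2 = 4.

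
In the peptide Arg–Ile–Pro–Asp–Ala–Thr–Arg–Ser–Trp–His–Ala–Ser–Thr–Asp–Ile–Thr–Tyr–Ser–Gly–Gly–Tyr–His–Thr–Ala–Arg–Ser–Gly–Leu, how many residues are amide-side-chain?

0

The amide-side-chain residues are Asn (N) and Gln (Q).
None of the 28 residues belong to this group.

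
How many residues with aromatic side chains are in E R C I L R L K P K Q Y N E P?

1

F, W, and Y each carry an aromatic ring on the side chain.
Matching residues: Y12.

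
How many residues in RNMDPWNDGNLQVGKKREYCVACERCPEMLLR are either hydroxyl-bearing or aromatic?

Hydroxyl-bearing: S, T, Y. Aromatic: F, W, Y.
Hydroxyl-bearing residues here: Y19 (1).
Aromatic residues here: W6, Y19 (2).
Y is in both groups, so the 1 Y residue must not be double-counted.
Total = 1 + 2 − 1 = 2.

2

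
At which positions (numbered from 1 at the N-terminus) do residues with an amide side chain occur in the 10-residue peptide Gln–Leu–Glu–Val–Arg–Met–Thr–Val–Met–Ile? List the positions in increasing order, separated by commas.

1

The amide-side-chain residues are Asn (N) and Gln (Q).
Matching residues: Gln1.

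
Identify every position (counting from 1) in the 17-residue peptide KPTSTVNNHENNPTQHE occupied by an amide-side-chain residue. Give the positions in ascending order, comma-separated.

7, 8, 11, 12, 15

The amide-side-chain residues are Asn (N) and Gln (Q).
Matching residues: N7, N8, N11, N12, Q15.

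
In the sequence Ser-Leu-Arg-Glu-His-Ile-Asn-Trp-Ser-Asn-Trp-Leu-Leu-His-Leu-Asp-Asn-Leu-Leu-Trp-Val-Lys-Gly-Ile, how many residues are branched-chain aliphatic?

9

Valine (V), leucine (L), and isoleucine (I) are the branched-chain amino acids.
Matching residues: Leu2, Ile6, Leu12, Leu13, Leu15, Leu18, Leu19, Val21, Ile24.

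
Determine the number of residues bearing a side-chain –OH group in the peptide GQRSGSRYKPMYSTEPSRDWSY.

9

The –OH-bearing residues are Ser, Thr (aliphatic alcohols), and Tyr (phenol).
Matching residues: S4, S6, Y8, Y12, S13, T14, S17, S21, Y22.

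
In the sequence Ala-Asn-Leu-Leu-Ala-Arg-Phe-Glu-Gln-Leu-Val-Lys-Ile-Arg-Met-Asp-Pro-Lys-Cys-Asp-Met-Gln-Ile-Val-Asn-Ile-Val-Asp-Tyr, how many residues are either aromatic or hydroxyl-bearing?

2

Aromatic: F, W, Y. Hydroxyl-bearing: S, T, Y.
Aromatic residues here: Phe7, Tyr29 (2).
Hydroxyl-bearing residues here: Tyr29 (1).
Y is in both groups, so the 1 Y residue must not be double-counted.
Total = 2 + 1 − 1 = 2.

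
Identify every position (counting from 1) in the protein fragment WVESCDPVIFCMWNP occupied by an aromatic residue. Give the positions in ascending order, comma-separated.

Phenylalanine (F), tryptophan (W), and tyrosine (Y) have aromatic ring side chains.
Matching residues: W1, F10, W13.

1, 10, 13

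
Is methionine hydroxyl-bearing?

No

Serine (S), threonine (T), and tyrosine (Y) each carry a hydroxyl group on the side chain.
Methionine is not in this group.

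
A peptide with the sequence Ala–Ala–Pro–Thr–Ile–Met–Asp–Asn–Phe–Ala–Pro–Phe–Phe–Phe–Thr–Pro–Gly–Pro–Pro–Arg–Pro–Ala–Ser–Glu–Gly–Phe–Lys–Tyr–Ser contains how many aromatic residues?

F, W, and Y each carry an aromatic ring on the side chain.
Matching residues: Phe9, Phe12, Phe13, Phe14, Phe26, Tyr28.

6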